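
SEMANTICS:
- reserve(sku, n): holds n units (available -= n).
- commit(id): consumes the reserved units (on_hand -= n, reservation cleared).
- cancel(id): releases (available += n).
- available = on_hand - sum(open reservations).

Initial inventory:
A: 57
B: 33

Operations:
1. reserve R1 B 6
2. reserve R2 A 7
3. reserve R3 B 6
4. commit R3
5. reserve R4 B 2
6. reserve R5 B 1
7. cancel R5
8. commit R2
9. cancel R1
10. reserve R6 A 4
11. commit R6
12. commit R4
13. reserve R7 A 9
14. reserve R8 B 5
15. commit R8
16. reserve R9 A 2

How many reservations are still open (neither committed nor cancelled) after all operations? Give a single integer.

Answer: 2

Derivation:
Step 1: reserve R1 B 6 -> on_hand[A=57 B=33] avail[A=57 B=27] open={R1}
Step 2: reserve R2 A 7 -> on_hand[A=57 B=33] avail[A=50 B=27] open={R1,R2}
Step 3: reserve R3 B 6 -> on_hand[A=57 B=33] avail[A=50 B=21] open={R1,R2,R3}
Step 4: commit R3 -> on_hand[A=57 B=27] avail[A=50 B=21] open={R1,R2}
Step 5: reserve R4 B 2 -> on_hand[A=57 B=27] avail[A=50 B=19] open={R1,R2,R4}
Step 6: reserve R5 B 1 -> on_hand[A=57 B=27] avail[A=50 B=18] open={R1,R2,R4,R5}
Step 7: cancel R5 -> on_hand[A=57 B=27] avail[A=50 B=19] open={R1,R2,R4}
Step 8: commit R2 -> on_hand[A=50 B=27] avail[A=50 B=19] open={R1,R4}
Step 9: cancel R1 -> on_hand[A=50 B=27] avail[A=50 B=25] open={R4}
Step 10: reserve R6 A 4 -> on_hand[A=50 B=27] avail[A=46 B=25] open={R4,R6}
Step 11: commit R6 -> on_hand[A=46 B=27] avail[A=46 B=25] open={R4}
Step 12: commit R4 -> on_hand[A=46 B=25] avail[A=46 B=25] open={}
Step 13: reserve R7 A 9 -> on_hand[A=46 B=25] avail[A=37 B=25] open={R7}
Step 14: reserve R8 B 5 -> on_hand[A=46 B=25] avail[A=37 B=20] open={R7,R8}
Step 15: commit R8 -> on_hand[A=46 B=20] avail[A=37 B=20] open={R7}
Step 16: reserve R9 A 2 -> on_hand[A=46 B=20] avail[A=35 B=20] open={R7,R9}
Open reservations: ['R7', 'R9'] -> 2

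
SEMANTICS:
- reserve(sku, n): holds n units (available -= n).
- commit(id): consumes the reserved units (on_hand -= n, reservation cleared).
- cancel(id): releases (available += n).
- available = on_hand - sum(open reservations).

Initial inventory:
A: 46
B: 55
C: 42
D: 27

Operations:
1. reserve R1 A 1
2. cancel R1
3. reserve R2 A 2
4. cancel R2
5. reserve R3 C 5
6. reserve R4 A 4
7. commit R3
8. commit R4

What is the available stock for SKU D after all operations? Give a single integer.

Answer: 27

Derivation:
Step 1: reserve R1 A 1 -> on_hand[A=46 B=55 C=42 D=27] avail[A=45 B=55 C=42 D=27] open={R1}
Step 2: cancel R1 -> on_hand[A=46 B=55 C=42 D=27] avail[A=46 B=55 C=42 D=27] open={}
Step 3: reserve R2 A 2 -> on_hand[A=46 B=55 C=42 D=27] avail[A=44 B=55 C=42 D=27] open={R2}
Step 4: cancel R2 -> on_hand[A=46 B=55 C=42 D=27] avail[A=46 B=55 C=42 D=27] open={}
Step 5: reserve R3 C 5 -> on_hand[A=46 B=55 C=42 D=27] avail[A=46 B=55 C=37 D=27] open={R3}
Step 6: reserve R4 A 4 -> on_hand[A=46 B=55 C=42 D=27] avail[A=42 B=55 C=37 D=27] open={R3,R4}
Step 7: commit R3 -> on_hand[A=46 B=55 C=37 D=27] avail[A=42 B=55 C=37 D=27] open={R4}
Step 8: commit R4 -> on_hand[A=42 B=55 C=37 D=27] avail[A=42 B=55 C=37 D=27] open={}
Final available[D] = 27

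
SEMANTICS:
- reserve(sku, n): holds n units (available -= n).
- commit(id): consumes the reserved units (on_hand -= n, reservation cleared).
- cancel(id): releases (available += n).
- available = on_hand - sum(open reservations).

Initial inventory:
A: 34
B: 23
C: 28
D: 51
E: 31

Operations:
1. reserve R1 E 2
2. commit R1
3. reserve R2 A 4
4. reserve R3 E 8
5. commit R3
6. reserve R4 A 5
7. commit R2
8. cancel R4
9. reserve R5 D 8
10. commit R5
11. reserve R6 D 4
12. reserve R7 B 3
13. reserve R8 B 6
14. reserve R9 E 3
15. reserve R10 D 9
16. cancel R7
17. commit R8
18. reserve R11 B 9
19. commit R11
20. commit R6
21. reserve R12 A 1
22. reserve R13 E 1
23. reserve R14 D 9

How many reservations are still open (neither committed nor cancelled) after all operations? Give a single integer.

Step 1: reserve R1 E 2 -> on_hand[A=34 B=23 C=28 D=51 E=31] avail[A=34 B=23 C=28 D=51 E=29] open={R1}
Step 2: commit R1 -> on_hand[A=34 B=23 C=28 D=51 E=29] avail[A=34 B=23 C=28 D=51 E=29] open={}
Step 3: reserve R2 A 4 -> on_hand[A=34 B=23 C=28 D=51 E=29] avail[A=30 B=23 C=28 D=51 E=29] open={R2}
Step 4: reserve R3 E 8 -> on_hand[A=34 B=23 C=28 D=51 E=29] avail[A=30 B=23 C=28 D=51 E=21] open={R2,R3}
Step 5: commit R3 -> on_hand[A=34 B=23 C=28 D=51 E=21] avail[A=30 B=23 C=28 D=51 E=21] open={R2}
Step 6: reserve R4 A 5 -> on_hand[A=34 B=23 C=28 D=51 E=21] avail[A=25 B=23 C=28 D=51 E=21] open={R2,R4}
Step 7: commit R2 -> on_hand[A=30 B=23 C=28 D=51 E=21] avail[A=25 B=23 C=28 D=51 E=21] open={R4}
Step 8: cancel R4 -> on_hand[A=30 B=23 C=28 D=51 E=21] avail[A=30 B=23 C=28 D=51 E=21] open={}
Step 9: reserve R5 D 8 -> on_hand[A=30 B=23 C=28 D=51 E=21] avail[A=30 B=23 C=28 D=43 E=21] open={R5}
Step 10: commit R5 -> on_hand[A=30 B=23 C=28 D=43 E=21] avail[A=30 B=23 C=28 D=43 E=21] open={}
Step 11: reserve R6 D 4 -> on_hand[A=30 B=23 C=28 D=43 E=21] avail[A=30 B=23 C=28 D=39 E=21] open={R6}
Step 12: reserve R7 B 3 -> on_hand[A=30 B=23 C=28 D=43 E=21] avail[A=30 B=20 C=28 D=39 E=21] open={R6,R7}
Step 13: reserve R8 B 6 -> on_hand[A=30 B=23 C=28 D=43 E=21] avail[A=30 B=14 C=28 D=39 E=21] open={R6,R7,R8}
Step 14: reserve R9 E 3 -> on_hand[A=30 B=23 C=28 D=43 E=21] avail[A=30 B=14 C=28 D=39 E=18] open={R6,R7,R8,R9}
Step 15: reserve R10 D 9 -> on_hand[A=30 B=23 C=28 D=43 E=21] avail[A=30 B=14 C=28 D=30 E=18] open={R10,R6,R7,R8,R9}
Step 16: cancel R7 -> on_hand[A=30 B=23 C=28 D=43 E=21] avail[A=30 B=17 C=28 D=30 E=18] open={R10,R6,R8,R9}
Step 17: commit R8 -> on_hand[A=30 B=17 C=28 D=43 E=21] avail[A=30 B=17 C=28 D=30 E=18] open={R10,R6,R9}
Step 18: reserve R11 B 9 -> on_hand[A=30 B=17 C=28 D=43 E=21] avail[A=30 B=8 C=28 D=30 E=18] open={R10,R11,R6,R9}
Step 19: commit R11 -> on_hand[A=30 B=8 C=28 D=43 E=21] avail[A=30 B=8 C=28 D=30 E=18] open={R10,R6,R9}
Step 20: commit R6 -> on_hand[A=30 B=8 C=28 D=39 E=21] avail[A=30 B=8 C=28 D=30 E=18] open={R10,R9}
Step 21: reserve R12 A 1 -> on_hand[A=30 B=8 C=28 D=39 E=21] avail[A=29 B=8 C=28 D=30 E=18] open={R10,R12,R9}
Step 22: reserve R13 E 1 -> on_hand[A=30 B=8 C=28 D=39 E=21] avail[A=29 B=8 C=28 D=30 E=17] open={R10,R12,R13,R9}
Step 23: reserve R14 D 9 -> on_hand[A=30 B=8 C=28 D=39 E=21] avail[A=29 B=8 C=28 D=21 E=17] open={R10,R12,R13,R14,R9}
Open reservations: ['R10', 'R12', 'R13', 'R14', 'R9'] -> 5

Answer: 5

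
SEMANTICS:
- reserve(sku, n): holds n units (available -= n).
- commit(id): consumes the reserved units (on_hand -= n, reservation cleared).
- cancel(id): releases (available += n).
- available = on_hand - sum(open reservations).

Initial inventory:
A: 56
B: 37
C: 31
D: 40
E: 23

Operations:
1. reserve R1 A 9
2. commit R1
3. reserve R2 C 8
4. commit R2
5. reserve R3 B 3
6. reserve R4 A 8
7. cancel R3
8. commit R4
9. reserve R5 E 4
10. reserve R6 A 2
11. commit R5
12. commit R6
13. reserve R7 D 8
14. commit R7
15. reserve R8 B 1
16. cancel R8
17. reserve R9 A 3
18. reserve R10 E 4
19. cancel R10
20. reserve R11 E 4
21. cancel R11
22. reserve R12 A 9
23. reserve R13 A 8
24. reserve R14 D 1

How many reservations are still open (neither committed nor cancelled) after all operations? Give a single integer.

Step 1: reserve R1 A 9 -> on_hand[A=56 B=37 C=31 D=40 E=23] avail[A=47 B=37 C=31 D=40 E=23] open={R1}
Step 2: commit R1 -> on_hand[A=47 B=37 C=31 D=40 E=23] avail[A=47 B=37 C=31 D=40 E=23] open={}
Step 3: reserve R2 C 8 -> on_hand[A=47 B=37 C=31 D=40 E=23] avail[A=47 B=37 C=23 D=40 E=23] open={R2}
Step 4: commit R2 -> on_hand[A=47 B=37 C=23 D=40 E=23] avail[A=47 B=37 C=23 D=40 E=23] open={}
Step 5: reserve R3 B 3 -> on_hand[A=47 B=37 C=23 D=40 E=23] avail[A=47 B=34 C=23 D=40 E=23] open={R3}
Step 6: reserve R4 A 8 -> on_hand[A=47 B=37 C=23 D=40 E=23] avail[A=39 B=34 C=23 D=40 E=23] open={R3,R4}
Step 7: cancel R3 -> on_hand[A=47 B=37 C=23 D=40 E=23] avail[A=39 B=37 C=23 D=40 E=23] open={R4}
Step 8: commit R4 -> on_hand[A=39 B=37 C=23 D=40 E=23] avail[A=39 B=37 C=23 D=40 E=23] open={}
Step 9: reserve R5 E 4 -> on_hand[A=39 B=37 C=23 D=40 E=23] avail[A=39 B=37 C=23 D=40 E=19] open={R5}
Step 10: reserve R6 A 2 -> on_hand[A=39 B=37 C=23 D=40 E=23] avail[A=37 B=37 C=23 D=40 E=19] open={R5,R6}
Step 11: commit R5 -> on_hand[A=39 B=37 C=23 D=40 E=19] avail[A=37 B=37 C=23 D=40 E=19] open={R6}
Step 12: commit R6 -> on_hand[A=37 B=37 C=23 D=40 E=19] avail[A=37 B=37 C=23 D=40 E=19] open={}
Step 13: reserve R7 D 8 -> on_hand[A=37 B=37 C=23 D=40 E=19] avail[A=37 B=37 C=23 D=32 E=19] open={R7}
Step 14: commit R7 -> on_hand[A=37 B=37 C=23 D=32 E=19] avail[A=37 B=37 C=23 D=32 E=19] open={}
Step 15: reserve R8 B 1 -> on_hand[A=37 B=37 C=23 D=32 E=19] avail[A=37 B=36 C=23 D=32 E=19] open={R8}
Step 16: cancel R8 -> on_hand[A=37 B=37 C=23 D=32 E=19] avail[A=37 B=37 C=23 D=32 E=19] open={}
Step 17: reserve R9 A 3 -> on_hand[A=37 B=37 C=23 D=32 E=19] avail[A=34 B=37 C=23 D=32 E=19] open={R9}
Step 18: reserve R10 E 4 -> on_hand[A=37 B=37 C=23 D=32 E=19] avail[A=34 B=37 C=23 D=32 E=15] open={R10,R9}
Step 19: cancel R10 -> on_hand[A=37 B=37 C=23 D=32 E=19] avail[A=34 B=37 C=23 D=32 E=19] open={R9}
Step 20: reserve R11 E 4 -> on_hand[A=37 B=37 C=23 D=32 E=19] avail[A=34 B=37 C=23 D=32 E=15] open={R11,R9}
Step 21: cancel R11 -> on_hand[A=37 B=37 C=23 D=32 E=19] avail[A=34 B=37 C=23 D=32 E=19] open={R9}
Step 22: reserve R12 A 9 -> on_hand[A=37 B=37 C=23 D=32 E=19] avail[A=25 B=37 C=23 D=32 E=19] open={R12,R9}
Step 23: reserve R13 A 8 -> on_hand[A=37 B=37 C=23 D=32 E=19] avail[A=17 B=37 C=23 D=32 E=19] open={R12,R13,R9}
Step 24: reserve R14 D 1 -> on_hand[A=37 B=37 C=23 D=32 E=19] avail[A=17 B=37 C=23 D=31 E=19] open={R12,R13,R14,R9}
Open reservations: ['R12', 'R13', 'R14', 'R9'] -> 4

Answer: 4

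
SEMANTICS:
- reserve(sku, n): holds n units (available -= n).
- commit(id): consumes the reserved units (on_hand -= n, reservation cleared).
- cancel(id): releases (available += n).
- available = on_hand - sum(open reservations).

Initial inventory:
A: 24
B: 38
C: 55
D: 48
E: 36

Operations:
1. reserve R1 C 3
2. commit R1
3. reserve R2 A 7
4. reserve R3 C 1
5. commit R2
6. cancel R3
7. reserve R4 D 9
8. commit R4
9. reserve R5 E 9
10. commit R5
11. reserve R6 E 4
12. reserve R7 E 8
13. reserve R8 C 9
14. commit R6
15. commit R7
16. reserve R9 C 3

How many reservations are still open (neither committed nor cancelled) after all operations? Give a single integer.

Answer: 2

Derivation:
Step 1: reserve R1 C 3 -> on_hand[A=24 B=38 C=55 D=48 E=36] avail[A=24 B=38 C=52 D=48 E=36] open={R1}
Step 2: commit R1 -> on_hand[A=24 B=38 C=52 D=48 E=36] avail[A=24 B=38 C=52 D=48 E=36] open={}
Step 3: reserve R2 A 7 -> on_hand[A=24 B=38 C=52 D=48 E=36] avail[A=17 B=38 C=52 D=48 E=36] open={R2}
Step 4: reserve R3 C 1 -> on_hand[A=24 B=38 C=52 D=48 E=36] avail[A=17 B=38 C=51 D=48 E=36] open={R2,R3}
Step 5: commit R2 -> on_hand[A=17 B=38 C=52 D=48 E=36] avail[A=17 B=38 C=51 D=48 E=36] open={R3}
Step 6: cancel R3 -> on_hand[A=17 B=38 C=52 D=48 E=36] avail[A=17 B=38 C=52 D=48 E=36] open={}
Step 7: reserve R4 D 9 -> on_hand[A=17 B=38 C=52 D=48 E=36] avail[A=17 B=38 C=52 D=39 E=36] open={R4}
Step 8: commit R4 -> on_hand[A=17 B=38 C=52 D=39 E=36] avail[A=17 B=38 C=52 D=39 E=36] open={}
Step 9: reserve R5 E 9 -> on_hand[A=17 B=38 C=52 D=39 E=36] avail[A=17 B=38 C=52 D=39 E=27] open={R5}
Step 10: commit R5 -> on_hand[A=17 B=38 C=52 D=39 E=27] avail[A=17 B=38 C=52 D=39 E=27] open={}
Step 11: reserve R6 E 4 -> on_hand[A=17 B=38 C=52 D=39 E=27] avail[A=17 B=38 C=52 D=39 E=23] open={R6}
Step 12: reserve R7 E 8 -> on_hand[A=17 B=38 C=52 D=39 E=27] avail[A=17 B=38 C=52 D=39 E=15] open={R6,R7}
Step 13: reserve R8 C 9 -> on_hand[A=17 B=38 C=52 D=39 E=27] avail[A=17 B=38 C=43 D=39 E=15] open={R6,R7,R8}
Step 14: commit R6 -> on_hand[A=17 B=38 C=52 D=39 E=23] avail[A=17 B=38 C=43 D=39 E=15] open={R7,R8}
Step 15: commit R7 -> on_hand[A=17 B=38 C=52 D=39 E=15] avail[A=17 B=38 C=43 D=39 E=15] open={R8}
Step 16: reserve R9 C 3 -> on_hand[A=17 B=38 C=52 D=39 E=15] avail[A=17 B=38 C=40 D=39 E=15] open={R8,R9}
Open reservations: ['R8', 'R9'] -> 2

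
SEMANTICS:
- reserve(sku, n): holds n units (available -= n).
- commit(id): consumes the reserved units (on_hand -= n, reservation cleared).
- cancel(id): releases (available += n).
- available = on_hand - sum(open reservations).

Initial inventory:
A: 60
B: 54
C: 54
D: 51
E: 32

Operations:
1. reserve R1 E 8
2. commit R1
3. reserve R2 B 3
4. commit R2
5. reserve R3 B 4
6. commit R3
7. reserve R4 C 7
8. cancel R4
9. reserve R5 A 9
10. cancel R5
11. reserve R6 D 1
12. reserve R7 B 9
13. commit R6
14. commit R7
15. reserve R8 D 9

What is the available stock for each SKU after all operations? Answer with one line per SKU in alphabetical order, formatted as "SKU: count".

Answer: A: 60
B: 38
C: 54
D: 41
E: 24

Derivation:
Step 1: reserve R1 E 8 -> on_hand[A=60 B=54 C=54 D=51 E=32] avail[A=60 B=54 C=54 D=51 E=24] open={R1}
Step 2: commit R1 -> on_hand[A=60 B=54 C=54 D=51 E=24] avail[A=60 B=54 C=54 D=51 E=24] open={}
Step 3: reserve R2 B 3 -> on_hand[A=60 B=54 C=54 D=51 E=24] avail[A=60 B=51 C=54 D=51 E=24] open={R2}
Step 4: commit R2 -> on_hand[A=60 B=51 C=54 D=51 E=24] avail[A=60 B=51 C=54 D=51 E=24] open={}
Step 5: reserve R3 B 4 -> on_hand[A=60 B=51 C=54 D=51 E=24] avail[A=60 B=47 C=54 D=51 E=24] open={R3}
Step 6: commit R3 -> on_hand[A=60 B=47 C=54 D=51 E=24] avail[A=60 B=47 C=54 D=51 E=24] open={}
Step 7: reserve R4 C 7 -> on_hand[A=60 B=47 C=54 D=51 E=24] avail[A=60 B=47 C=47 D=51 E=24] open={R4}
Step 8: cancel R4 -> on_hand[A=60 B=47 C=54 D=51 E=24] avail[A=60 B=47 C=54 D=51 E=24] open={}
Step 9: reserve R5 A 9 -> on_hand[A=60 B=47 C=54 D=51 E=24] avail[A=51 B=47 C=54 D=51 E=24] open={R5}
Step 10: cancel R5 -> on_hand[A=60 B=47 C=54 D=51 E=24] avail[A=60 B=47 C=54 D=51 E=24] open={}
Step 11: reserve R6 D 1 -> on_hand[A=60 B=47 C=54 D=51 E=24] avail[A=60 B=47 C=54 D=50 E=24] open={R6}
Step 12: reserve R7 B 9 -> on_hand[A=60 B=47 C=54 D=51 E=24] avail[A=60 B=38 C=54 D=50 E=24] open={R6,R7}
Step 13: commit R6 -> on_hand[A=60 B=47 C=54 D=50 E=24] avail[A=60 B=38 C=54 D=50 E=24] open={R7}
Step 14: commit R7 -> on_hand[A=60 B=38 C=54 D=50 E=24] avail[A=60 B=38 C=54 D=50 E=24] open={}
Step 15: reserve R8 D 9 -> on_hand[A=60 B=38 C=54 D=50 E=24] avail[A=60 B=38 C=54 D=41 E=24] open={R8}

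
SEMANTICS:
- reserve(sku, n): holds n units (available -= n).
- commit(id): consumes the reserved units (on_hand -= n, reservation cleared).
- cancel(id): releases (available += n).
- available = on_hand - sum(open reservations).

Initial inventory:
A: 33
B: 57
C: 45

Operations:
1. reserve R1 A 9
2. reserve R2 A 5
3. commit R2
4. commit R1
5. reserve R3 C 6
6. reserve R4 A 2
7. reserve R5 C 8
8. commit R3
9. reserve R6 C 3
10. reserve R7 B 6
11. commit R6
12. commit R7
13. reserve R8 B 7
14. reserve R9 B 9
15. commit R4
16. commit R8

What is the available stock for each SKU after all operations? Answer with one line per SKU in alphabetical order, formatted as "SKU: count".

Answer: A: 17
B: 35
C: 28

Derivation:
Step 1: reserve R1 A 9 -> on_hand[A=33 B=57 C=45] avail[A=24 B=57 C=45] open={R1}
Step 2: reserve R2 A 5 -> on_hand[A=33 B=57 C=45] avail[A=19 B=57 C=45] open={R1,R2}
Step 3: commit R2 -> on_hand[A=28 B=57 C=45] avail[A=19 B=57 C=45] open={R1}
Step 4: commit R1 -> on_hand[A=19 B=57 C=45] avail[A=19 B=57 C=45] open={}
Step 5: reserve R3 C 6 -> on_hand[A=19 B=57 C=45] avail[A=19 B=57 C=39] open={R3}
Step 6: reserve R4 A 2 -> on_hand[A=19 B=57 C=45] avail[A=17 B=57 C=39] open={R3,R4}
Step 7: reserve R5 C 8 -> on_hand[A=19 B=57 C=45] avail[A=17 B=57 C=31] open={R3,R4,R5}
Step 8: commit R3 -> on_hand[A=19 B=57 C=39] avail[A=17 B=57 C=31] open={R4,R5}
Step 9: reserve R6 C 3 -> on_hand[A=19 B=57 C=39] avail[A=17 B=57 C=28] open={R4,R5,R6}
Step 10: reserve R7 B 6 -> on_hand[A=19 B=57 C=39] avail[A=17 B=51 C=28] open={R4,R5,R6,R7}
Step 11: commit R6 -> on_hand[A=19 B=57 C=36] avail[A=17 B=51 C=28] open={R4,R5,R7}
Step 12: commit R7 -> on_hand[A=19 B=51 C=36] avail[A=17 B=51 C=28] open={R4,R5}
Step 13: reserve R8 B 7 -> on_hand[A=19 B=51 C=36] avail[A=17 B=44 C=28] open={R4,R5,R8}
Step 14: reserve R9 B 9 -> on_hand[A=19 B=51 C=36] avail[A=17 B=35 C=28] open={R4,R5,R8,R9}
Step 15: commit R4 -> on_hand[A=17 B=51 C=36] avail[A=17 B=35 C=28] open={R5,R8,R9}
Step 16: commit R8 -> on_hand[A=17 B=44 C=36] avail[A=17 B=35 C=28] open={R5,R9}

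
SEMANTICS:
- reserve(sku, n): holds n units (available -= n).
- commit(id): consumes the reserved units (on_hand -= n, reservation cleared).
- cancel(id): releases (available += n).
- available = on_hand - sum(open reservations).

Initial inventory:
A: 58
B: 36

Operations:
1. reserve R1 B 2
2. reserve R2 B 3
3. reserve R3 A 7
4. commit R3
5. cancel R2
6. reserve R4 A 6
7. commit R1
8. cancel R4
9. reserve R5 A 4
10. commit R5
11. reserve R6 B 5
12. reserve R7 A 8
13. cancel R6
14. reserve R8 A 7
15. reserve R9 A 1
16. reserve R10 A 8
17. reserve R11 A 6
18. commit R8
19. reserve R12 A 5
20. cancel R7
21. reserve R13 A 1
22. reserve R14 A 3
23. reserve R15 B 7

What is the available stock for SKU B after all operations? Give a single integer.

Answer: 27

Derivation:
Step 1: reserve R1 B 2 -> on_hand[A=58 B=36] avail[A=58 B=34] open={R1}
Step 2: reserve R2 B 3 -> on_hand[A=58 B=36] avail[A=58 B=31] open={R1,R2}
Step 3: reserve R3 A 7 -> on_hand[A=58 B=36] avail[A=51 B=31] open={R1,R2,R3}
Step 4: commit R3 -> on_hand[A=51 B=36] avail[A=51 B=31] open={R1,R2}
Step 5: cancel R2 -> on_hand[A=51 B=36] avail[A=51 B=34] open={R1}
Step 6: reserve R4 A 6 -> on_hand[A=51 B=36] avail[A=45 B=34] open={R1,R4}
Step 7: commit R1 -> on_hand[A=51 B=34] avail[A=45 B=34] open={R4}
Step 8: cancel R4 -> on_hand[A=51 B=34] avail[A=51 B=34] open={}
Step 9: reserve R5 A 4 -> on_hand[A=51 B=34] avail[A=47 B=34] open={R5}
Step 10: commit R5 -> on_hand[A=47 B=34] avail[A=47 B=34] open={}
Step 11: reserve R6 B 5 -> on_hand[A=47 B=34] avail[A=47 B=29] open={R6}
Step 12: reserve R7 A 8 -> on_hand[A=47 B=34] avail[A=39 B=29] open={R6,R7}
Step 13: cancel R6 -> on_hand[A=47 B=34] avail[A=39 B=34] open={R7}
Step 14: reserve R8 A 7 -> on_hand[A=47 B=34] avail[A=32 B=34] open={R7,R8}
Step 15: reserve R9 A 1 -> on_hand[A=47 B=34] avail[A=31 B=34] open={R7,R8,R9}
Step 16: reserve R10 A 8 -> on_hand[A=47 B=34] avail[A=23 B=34] open={R10,R7,R8,R9}
Step 17: reserve R11 A 6 -> on_hand[A=47 B=34] avail[A=17 B=34] open={R10,R11,R7,R8,R9}
Step 18: commit R8 -> on_hand[A=40 B=34] avail[A=17 B=34] open={R10,R11,R7,R9}
Step 19: reserve R12 A 5 -> on_hand[A=40 B=34] avail[A=12 B=34] open={R10,R11,R12,R7,R9}
Step 20: cancel R7 -> on_hand[A=40 B=34] avail[A=20 B=34] open={R10,R11,R12,R9}
Step 21: reserve R13 A 1 -> on_hand[A=40 B=34] avail[A=19 B=34] open={R10,R11,R12,R13,R9}
Step 22: reserve R14 A 3 -> on_hand[A=40 B=34] avail[A=16 B=34] open={R10,R11,R12,R13,R14,R9}
Step 23: reserve R15 B 7 -> on_hand[A=40 B=34] avail[A=16 B=27] open={R10,R11,R12,R13,R14,R15,R9}
Final available[B] = 27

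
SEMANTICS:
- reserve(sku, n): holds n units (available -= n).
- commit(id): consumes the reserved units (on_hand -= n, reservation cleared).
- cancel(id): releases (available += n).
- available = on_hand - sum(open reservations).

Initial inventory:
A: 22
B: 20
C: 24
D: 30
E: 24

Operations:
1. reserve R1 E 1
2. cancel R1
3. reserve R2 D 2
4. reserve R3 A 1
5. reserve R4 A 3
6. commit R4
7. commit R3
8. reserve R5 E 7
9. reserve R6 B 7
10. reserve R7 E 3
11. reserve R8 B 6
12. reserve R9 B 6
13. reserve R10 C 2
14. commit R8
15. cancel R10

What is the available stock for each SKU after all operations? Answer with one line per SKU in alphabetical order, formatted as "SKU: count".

Answer: A: 18
B: 1
C: 24
D: 28
E: 14

Derivation:
Step 1: reserve R1 E 1 -> on_hand[A=22 B=20 C=24 D=30 E=24] avail[A=22 B=20 C=24 D=30 E=23] open={R1}
Step 2: cancel R1 -> on_hand[A=22 B=20 C=24 D=30 E=24] avail[A=22 B=20 C=24 D=30 E=24] open={}
Step 3: reserve R2 D 2 -> on_hand[A=22 B=20 C=24 D=30 E=24] avail[A=22 B=20 C=24 D=28 E=24] open={R2}
Step 4: reserve R3 A 1 -> on_hand[A=22 B=20 C=24 D=30 E=24] avail[A=21 B=20 C=24 D=28 E=24] open={R2,R3}
Step 5: reserve R4 A 3 -> on_hand[A=22 B=20 C=24 D=30 E=24] avail[A=18 B=20 C=24 D=28 E=24] open={R2,R3,R4}
Step 6: commit R4 -> on_hand[A=19 B=20 C=24 D=30 E=24] avail[A=18 B=20 C=24 D=28 E=24] open={R2,R3}
Step 7: commit R3 -> on_hand[A=18 B=20 C=24 D=30 E=24] avail[A=18 B=20 C=24 D=28 E=24] open={R2}
Step 8: reserve R5 E 7 -> on_hand[A=18 B=20 C=24 D=30 E=24] avail[A=18 B=20 C=24 D=28 E=17] open={R2,R5}
Step 9: reserve R6 B 7 -> on_hand[A=18 B=20 C=24 D=30 E=24] avail[A=18 B=13 C=24 D=28 E=17] open={R2,R5,R6}
Step 10: reserve R7 E 3 -> on_hand[A=18 B=20 C=24 D=30 E=24] avail[A=18 B=13 C=24 D=28 E=14] open={R2,R5,R6,R7}
Step 11: reserve R8 B 6 -> on_hand[A=18 B=20 C=24 D=30 E=24] avail[A=18 B=7 C=24 D=28 E=14] open={R2,R5,R6,R7,R8}
Step 12: reserve R9 B 6 -> on_hand[A=18 B=20 C=24 D=30 E=24] avail[A=18 B=1 C=24 D=28 E=14] open={R2,R5,R6,R7,R8,R9}
Step 13: reserve R10 C 2 -> on_hand[A=18 B=20 C=24 D=30 E=24] avail[A=18 B=1 C=22 D=28 E=14] open={R10,R2,R5,R6,R7,R8,R9}
Step 14: commit R8 -> on_hand[A=18 B=14 C=24 D=30 E=24] avail[A=18 B=1 C=22 D=28 E=14] open={R10,R2,R5,R6,R7,R9}
Step 15: cancel R10 -> on_hand[A=18 B=14 C=24 D=30 E=24] avail[A=18 B=1 C=24 D=28 E=14] open={R2,R5,R6,R7,R9}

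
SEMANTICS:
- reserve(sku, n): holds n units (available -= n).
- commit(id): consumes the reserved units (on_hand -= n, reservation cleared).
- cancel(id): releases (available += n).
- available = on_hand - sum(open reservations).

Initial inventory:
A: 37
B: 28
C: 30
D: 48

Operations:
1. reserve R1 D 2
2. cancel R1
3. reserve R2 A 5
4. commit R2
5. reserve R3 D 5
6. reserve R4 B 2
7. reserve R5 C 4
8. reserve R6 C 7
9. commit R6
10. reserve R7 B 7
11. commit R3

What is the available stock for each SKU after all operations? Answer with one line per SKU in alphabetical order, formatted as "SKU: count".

Step 1: reserve R1 D 2 -> on_hand[A=37 B=28 C=30 D=48] avail[A=37 B=28 C=30 D=46] open={R1}
Step 2: cancel R1 -> on_hand[A=37 B=28 C=30 D=48] avail[A=37 B=28 C=30 D=48] open={}
Step 3: reserve R2 A 5 -> on_hand[A=37 B=28 C=30 D=48] avail[A=32 B=28 C=30 D=48] open={R2}
Step 4: commit R2 -> on_hand[A=32 B=28 C=30 D=48] avail[A=32 B=28 C=30 D=48] open={}
Step 5: reserve R3 D 5 -> on_hand[A=32 B=28 C=30 D=48] avail[A=32 B=28 C=30 D=43] open={R3}
Step 6: reserve R4 B 2 -> on_hand[A=32 B=28 C=30 D=48] avail[A=32 B=26 C=30 D=43] open={R3,R4}
Step 7: reserve R5 C 4 -> on_hand[A=32 B=28 C=30 D=48] avail[A=32 B=26 C=26 D=43] open={R3,R4,R5}
Step 8: reserve R6 C 7 -> on_hand[A=32 B=28 C=30 D=48] avail[A=32 B=26 C=19 D=43] open={R3,R4,R5,R6}
Step 9: commit R6 -> on_hand[A=32 B=28 C=23 D=48] avail[A=32 B=26 C=19 D=43] open={R3,R4,R5}
Step 10: reserve R7 B 7 -> on_hand[A=32 B=28 C=23 D=48] avail[A=32 B=19 C=19 D=43] open={R3,R4,R5,R7}
Step 11: commit R3 -> on_hand[A=32 B=28 C=23 D=43] avail[A=32 B=19 C=19 D=43] open={R4,R5,R7}

Answer: A: 32
B: 19
C: 19
D: 43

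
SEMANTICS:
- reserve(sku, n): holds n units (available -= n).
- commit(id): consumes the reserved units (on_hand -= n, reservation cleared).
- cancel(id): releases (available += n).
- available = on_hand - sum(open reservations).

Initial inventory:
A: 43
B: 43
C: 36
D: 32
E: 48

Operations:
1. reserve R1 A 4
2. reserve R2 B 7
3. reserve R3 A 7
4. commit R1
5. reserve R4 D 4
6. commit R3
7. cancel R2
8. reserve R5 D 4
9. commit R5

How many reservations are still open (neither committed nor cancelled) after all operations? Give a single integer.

Step 1: reserve R1 A 4 -> on_hand[A=43 B=43 C=36 D=32 E=48] avail[A=39 B=43 C=36 D=32 E=48] open={R1}
Step 2: reserve R2 B 7 -> on_hand[A=43 B=43 C=36 D=32 E=48] avail[A=39 B=36 C=36 D=32 E=48] open={R1,R2}
Step 3: reserve R3 A 7 -> on_hand[A=43 B=43 C=36 D=32 E=48] avail[A=32 B=36 C=36 D=32 E=48] open={R1,R2,R3}
Step 4: commit R1 -> on_hand[A=39 B=43 C=36 D=32 E=48] avail[A=32 B=36 C=36 D=32 E=48] open={R2,R3}
Step 5: reserve R4 D 4 -> on_hand[A=39 B=43 C=36 D=32 E=48] avail[A=32 B=36 C=36 D=28 E=48] open={R2,R3,R4}
Step 6: commit R3 -> on_hand[A=32 B=43 C=36 D=32 E=48] avail[A=32 B=36 C=36 D=28 E=48] open={R2,R4}
Step 7: cancel R2 -> on_hand[A=32 B=43 C=36 D=32 E=48] avail[A=32 B=43 C=36 D=28 E=48] open={R4}
Step 8: reserve R5 D 4 -> on_hand[A=32 B=43 C=36 D=32 E=48] avail[A=32 B=43 C=36 D=24 E=48] open={R4,R5}
Step 9: commit R5 -> on_hand[A=32 B=43 C=36 D=28 E=48] avail[A=32 B=43 C=36 D=24 E=48] open={R4}
Open reservations: ['R4'] -> 1

Answer: 1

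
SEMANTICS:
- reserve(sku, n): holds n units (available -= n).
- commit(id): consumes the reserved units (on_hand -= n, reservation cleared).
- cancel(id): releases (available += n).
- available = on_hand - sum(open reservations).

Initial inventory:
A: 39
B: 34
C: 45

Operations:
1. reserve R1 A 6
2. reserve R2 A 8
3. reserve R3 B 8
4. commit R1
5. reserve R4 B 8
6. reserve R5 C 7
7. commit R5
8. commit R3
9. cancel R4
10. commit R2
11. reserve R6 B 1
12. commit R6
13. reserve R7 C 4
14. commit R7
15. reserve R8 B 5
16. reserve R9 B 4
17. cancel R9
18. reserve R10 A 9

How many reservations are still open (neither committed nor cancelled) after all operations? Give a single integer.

Step 1: reserve R1 A 6 -> on_hand[A=39 B=34 C=45] avail[A=33 B=34 C=45] open={R1}
Step 2: reserve R2 A 8 -> on_hand[A=39 B=34 C=45] avail[A=25 B=34 C=45] open={R1,R2}
Step 3: reserve R3 B 8 -> on_hand[A=39 B=34 C=45] avail[A=25 B=26 C=45] open={R1,R2,R3}
Step 4: commit R1 -> on_hand[A=33 B=34 C=45] avail[A=25 B=26 C=45] open={R2,R3}
Step 5: reserve R4 B 8 -> on_hand[A=33 B=34 C=45] avail[A=25 B=18 C=45] open={R2,R3,R4}
Step 6: reserve R5 C 7 -> on_hand[A=33 B=34 C=45] avail[A=25 B=18 C=38] open={R2,R3,R4,R5}
Step 7: commit R5 -> on_hand[A=33 B=34 C=38] avail[A=25 B=18 C=38] open={R2,R3,R4}
Step 8: commit R3 -> on_hand[A=33 B=26 C=38] avail[A=25 B=18 C=38] open={R2,R4}
Step 9: cancel R4 -> on_hand[A=33 B=26 C=38] avail[A=25 B=26 C=38] open={R2}
Step 10: commit R2 -> on_hand[A=25 B=26 C=38] avail[A=25 B=26 C=38] open={}
Step 11: reserve R6 B 1 -> on_hand[A=25 B=26 C=38] avail[A=25 B=25 C=38] open={R6}
Step 12: commit R6 -> on_hand[A=25 B=25 C=38] avail[A=25 B=25 C=38] open={}
Step 13: reserve R7 C 4 -> on_hand[A=25 B=25 C=38] avail[A=25 B=25 C=34] open={R7}
Step 14: commit R7 -> on_hand[A=25 B=25 C=34] avail[A=25 B=25 C=34] open={}
Step 15: reserve R8 B 5 -> on_hand[A=25 B=25 C=34] avail[A=25 B=20 C=34] open={R8}
Step 16: reserve R9 B 4 -> on_hand[A=25 B=25 C=34] avail[A=25 B=16 C=34] open={R8,R9}
Step 17: cancel R9 -> on_hand[A=25 B=25 C=34] avail[A=25 B=20 C=34] open={R8}
Step 18: reserve R10 A 9 -> on_hand[A=25 B=25 C=34] avail[A=16 B=20 C=34] open={R10,R8}
Open reservations: ['R10', 'R8'] -> 2

Answer: 2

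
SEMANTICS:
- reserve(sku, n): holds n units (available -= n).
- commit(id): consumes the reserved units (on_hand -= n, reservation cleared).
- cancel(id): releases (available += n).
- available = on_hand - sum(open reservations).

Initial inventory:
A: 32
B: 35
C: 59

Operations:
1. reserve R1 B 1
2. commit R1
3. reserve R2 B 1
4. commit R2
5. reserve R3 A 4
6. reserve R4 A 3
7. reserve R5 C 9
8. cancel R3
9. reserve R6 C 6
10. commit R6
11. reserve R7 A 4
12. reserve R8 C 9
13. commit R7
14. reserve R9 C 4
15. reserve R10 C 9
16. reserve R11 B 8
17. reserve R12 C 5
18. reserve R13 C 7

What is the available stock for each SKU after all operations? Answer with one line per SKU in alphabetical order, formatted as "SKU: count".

Answer: A: 25
B: 25
C: 10

Derivation:
Step 1: reserve R1 B 1 -> on_hand[A=32 B=35 C=59] avail[A=32 B=34 C=59] open={R1}
Step 2: commit R1 -> on_hand[A=32 B=34 C=59] avail[A=32 B=34 C=59] open={}
Step 3: reserve R2 B 1 -> on_hand[A=32 B=34 C=59] avail[A=32 B=33 C=59] open={R2}
Step 4: commit R2 -> on_hand[A=32 B=33 C=59] avail[A=32 B=33 C=59] open={}
Step 5: reserve R3 A 4 -> on_hand[A=32 B=33 C=59] avail[A=28 B=33 C=59] open={R3}
Step 6: reserve R4 A 3 -> on_hand[A=32 B=33 C=59] avail[A=25 B=33 C=59] open={R3,R4}
Step 7: reserve R5 C 9 -> on_hand[A=32 B=33 C=59] avail[A=25 B=33 C=50] open={R3,R4,R5}
Step 8: cancel R3 -> on_hand[A=32 B=33 C=59] avail[A=29 B=33 C=50] open={R4,R5}
Step 9: reserve R6 C 6 -> on_hand[A=32 B=33 C=59] avail[A=29 B=33 C=44] open={R4,R5,R6}
Step 10: commit R6 -> on_hand[A=32 B=33 C=53] avail[A=29 B=33 C=44] open={R4,R5}
Step 11: reserve R7 A 4 -> on_hand[A=32 B=33 C=53] avail[A=25 B=33 C=44] open={R4,R5,R7}
Step 12: reserve R8 C 9 -> on_hand[A=32 B=33 C=53] avail[A=25 B=33 C=35] open={R4,R5,R7,R8}
Step 13: commit R7 -> on_hand[A=28 B=33 C=53] avail[A=25 B=33 C=35] open={R4,R5,R8}
Step 14: reserve R9 C 4 -> on_hand[A=28 B=33 C=53] avail[A=25 B=33 C=31] open={R4,R5,R8,R9}
Step 15: reserve R10 C 9 -> on_hand[A=28 B=33 C=53] avail[A=25 B=33 C=22] open={R10,R4,R5,R8,R9}
Step 16: reserve R11 B 8 -> on_hand[A=28 B=33 C=53] avail[A=25 B=25 C=22] open={R10,R11,R4,R5,R8,R9}
Step 17: reserve R12 C 5 -> on_hand[A=28 B=33 C=53] avail[A=25 B=25 C=17] open={R10,R11,R12,R4,R5,R8,R9}
Step 18: reserve R13 C 7 -> on_hand[A=28 B=33 C=53] avail[A=25 B=25 C=10] open={R10,R11,R12,R13,R4,R5,R8,R9}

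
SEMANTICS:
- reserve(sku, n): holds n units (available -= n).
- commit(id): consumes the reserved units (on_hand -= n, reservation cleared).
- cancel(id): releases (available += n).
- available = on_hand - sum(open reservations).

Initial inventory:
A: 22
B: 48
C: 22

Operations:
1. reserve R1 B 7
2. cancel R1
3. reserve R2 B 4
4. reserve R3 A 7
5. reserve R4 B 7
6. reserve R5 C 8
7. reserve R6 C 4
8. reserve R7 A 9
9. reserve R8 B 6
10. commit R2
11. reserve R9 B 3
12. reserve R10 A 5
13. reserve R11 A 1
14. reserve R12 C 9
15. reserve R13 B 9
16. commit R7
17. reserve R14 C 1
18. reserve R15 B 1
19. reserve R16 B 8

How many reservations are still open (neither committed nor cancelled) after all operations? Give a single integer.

Answer: 13

Derivation:
Step 1: reserve R1 B 7 -> on_hand[A=22 B=48 C=22] avail[A=22 B=41 C=22] open={R1}
Step 2: cancel R1 -> on_hand[A=22 B=48 C=22] avail[A=22 B=48 C=22] open={}
Step 3: reserve R2 B 4 -> on_hand[A=22 B=48 C=22] avail[A=22 B=44 C=22] open={R2}
Step 4: reserve R3 A 7 -> on_hand[A=22 B=48 C=22] avail[A=15 B=44 C=22] open={R2,R3}
Step 5: reserve R4 B 7 -> on_hand[A=22 B=48 C=22] avail[A=15 B=37 C=22] open={R2,R3,R4}
Step 6: reserve R5 C 8 -> on_hand[A=22 B=48 C=22] avail[A=15 B=37 C=14] open={R2,R3,R4,R5}
Step 7: reserve R6 C 4 -> on_hand[A=22 B=48 C=22] avail[A=15 B=37 C=10] open={R2,R3,R4,R5,R6}
Step 8: reserve R7 A 9 -> on_hand[A=22 B=48 C=22] avail[A=6 B=37 C=10] open={R2,R3,R4,R5,R6,R7}
Step 9: reserve R8 B 6 -> on_hand[A=22 B=48 C=22] avail[A=6 B=31 C=10] open={R2,R3,R4,R5,R6,R7,R8}
Step 10: commit R2 -> on_hand[A=22 B=44 C=22] avail[A=6 B=31 C=10] open={R3,R4,R5,R6,R7,R8}
Step 11: reserve R9 B 3 -> on_hand[A=22 B=44 C=22] avail[A=6 B=28 C=10] open={R3,R4,R5,R6,R7,R8,R9}
Step 12: reserve R10 A 5 -> on_hand[A=22 B=44 C=22] avail[A=1 B=28 C=10] open={R10,R3,R4,R5,R6,R7,R8,R9}
Step 13: reserve R11 A 1 -> on_hand[A=22 B=44 C=22] avail[A=0 B=28 C=10] open={R10,R11,R3,R4,R5,R6,R7,R8,R9}
Step 14: reserve R12 C 9 -> on_hand[A=22 B=44 C=22] avail[A=0 B=28 C=1] open={R10,R11,R12,R3,R4,R5,R6,R7,R8,R9}
Step 15: reserve R13 B 9 -> on_hand[A=22 B=44 C=22] avail[A=0 B=19 C=1] open={R10,R11,R12,R13,R3,R4,R5,R6,R7,R8,R9}
Step 16: commit R7 -> on_hand[A=13 B=44 C=22] avail[A=0 B=19 C=1] open={R10,R11,R12,R13,R3,R4,R5,R6,R8,R9}
Step 17: reserve R14 C 1 -> on_hand[A=13 B=44 C=22] avail[A=0 B=19 C=0] open={R10,R11,R12,R13,R14,R3,R4,R5,R6,R8,R9}
Step 18: reserve R15 B 1 -> on_hand[A=13 B=44 C=22] avail[A=0 B=18 C=0] open={R10,R11,R12,R13,R14,R15,R3,R4,R5,R6,R8,R9}
Step 19: reserve R16 B 8 -> on_hand[A=13 B=44 C=22] avail[A=0 B=10 C=0] open={R10,R11,R12,R13,R14,R15,R16,R3,R4,R5,R6,R8,R9}
Open reservations: ['R10', 'R11', 'R12', 'R13', 'R14', 'R15', 'R16', 'R3', 'R4', 'R5', 'R6', 'R8', 'R9'] -> 13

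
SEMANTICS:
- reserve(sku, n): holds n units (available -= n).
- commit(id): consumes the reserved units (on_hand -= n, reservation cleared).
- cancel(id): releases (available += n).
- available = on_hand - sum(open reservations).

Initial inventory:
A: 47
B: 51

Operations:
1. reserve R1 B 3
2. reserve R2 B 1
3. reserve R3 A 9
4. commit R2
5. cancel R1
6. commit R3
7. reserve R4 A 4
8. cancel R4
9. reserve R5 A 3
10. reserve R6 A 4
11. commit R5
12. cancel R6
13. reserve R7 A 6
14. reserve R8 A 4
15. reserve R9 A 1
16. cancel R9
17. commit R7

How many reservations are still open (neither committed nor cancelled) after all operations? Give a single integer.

Answer: 1

Derivation:
Step 1: reserve R1 B 3 -> on_hand[A=47 B=51] avail[A=47 B=48] open={R1}
Step 2: reserve R2 B 1 -> on_hand[A=47 B=51] avail[A=47 B=47] open={R1,R2}
Step 3: reserve R3 A 9 -> on_hand[A=47 B=51] avail[A=38 B=47] open={R1,R2,R3}
Step 4: commit R2 -> on_hand[A=47 B=50] avail[A=38 B=47] open={R1,R3}
Step 5: cancel R1 -> on_hand[A=47 B=50] avail[A=38 B=50] open={R3}
Step 6: commit R3 -> on_hand[A=38 B=50] avail[A=38 B=50] open={}
Step 7: reserve R4 A 4 -> on_hand[A=38 B=50] avail[A=34 B=50] open={R4}
Step 8: cancel R4 -> on_hand[A=38 B=50] avail[A=38 B=50] open={}
Step 9: reserve R5 A 3 -> on_hand[A=38 B=50] avail[A=35 B=50] open={R5}
Step 10: reserve R6 A 4 -> on_hand[A=38 B=50] avail[A=31 B=50] open={R5,R6}
Step 11: commit R5 -> on_hand[A=35 B=50] avail[A=31 B=50] open={R6}
Step 12: cancel R6 -> on_hand[A=35 B=50] avail[A=35 B=50] open={}
Step 13: reserve R7 A 6 -> on_hand[A=35 B=50] avail[A=29 B=50] open={R7}
Step 14: reserve R8 A 4 -> on_hand[A=35 B=50] avail[A=25 B=50] open={R7,R8}
Step 15: reserve R9 A 1 -> on_hand[A=35 B=50] avail[A=24 B=50] open={R7,R8,R9}
Step 16: cancel R9 -> on_hand[A=35 B=50] avail[A=25 B=50] open={R7,R8}
Step 17: commit R7 -> on_hand[A=29 B=50] avail[A=25 B=50] open={R8}
Open reservations: ['R8'] -> 1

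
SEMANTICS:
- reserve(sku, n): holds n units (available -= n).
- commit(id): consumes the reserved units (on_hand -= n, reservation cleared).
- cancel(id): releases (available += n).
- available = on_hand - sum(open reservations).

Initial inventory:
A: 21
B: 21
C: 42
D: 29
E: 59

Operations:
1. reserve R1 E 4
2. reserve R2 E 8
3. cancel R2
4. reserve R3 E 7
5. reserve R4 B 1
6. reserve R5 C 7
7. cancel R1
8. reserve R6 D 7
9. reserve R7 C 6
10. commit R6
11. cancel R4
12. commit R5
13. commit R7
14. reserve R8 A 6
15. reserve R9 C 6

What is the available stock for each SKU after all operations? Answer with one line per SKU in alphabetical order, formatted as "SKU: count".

Step 1: reserve R1 E 4 -> on_hand[A=21 B=21 C=42 D=29 E=59] avail[A=21 B=21 C=42 D=29 E=55] open={R1}
Step 2: reserve R2 E 8 -> on_hand[A=21 B=21 C=42 D=29 E=59] avail[A=21 B=21 C=42 D=29 E=47] open={R1,R2}
Step 3: cancel R2 -> on_hand[A=21 B=21 C=42 D=29 E=59] avail[A=21 B=21 C=42 D=29 E=55] open={R1}
Step 4: reserve R3 E 7 -> on_hand[A=21 B=21 C=42 D=29 E=59] avail[A=21 B=21 C=42 D=29 E=48] open={R1,R3}
Step 5: reserve R4 B 1 -> on_hand[A=21 B=21 C=42 D=29 E=59] avail[A=21 B=20 C=42 D=29 E=48] open={R1,R3,R4}
Step 6: reserve R5 C 7 -> on_hand[A=21 B=21 C=42 D=29 E=59] avail[A=21 B=20 C=35 D=29 E=48] open={R1,R3,R4,R5}
Step 7: cancel R1 -> on_hand[A=21 B=21 C=42 D=29 E=59] avail[A=21 B=20 C=35 D=29 E=52] open={R3,R4,R5}
Step 8: reserve R6 D 7 -> on_hand[A=21 B=21 C=42 D=29 E=59] avail[A=21 B=20 C=35 D=22 E=52] open={R3,R4,R5,R6}
Step 9: reserve R7 C 6 -> on_hand[A=21 B=21 C=42 D=29 E=59] avail[A=21 B=20 C=29 D=22 E=52] open={R3,R4,R5,R6,R7}
Step 10: commit R6 -> on_hand[A=21 B=21 C=42 D=22 E=59] avail[A=21 B=20 C=29 D=22 E=52] open={R3,R4,R5,R7}
Step 11: cancel R4 -> on_hand[A=21 B=21 C=42 D=22 E=59] avail[A=21 B=21 C=29 D=22 E=52] open={R3,R5,R7}
Step 12: commit R5 -> on_hand[A=21 B=21 C=35 D=22 E=59] avail[A=21 B=21 C=29 D=22 E=52] open={R3,R7}
Step 13: commit R7 -> on_hand[A=21 B=21 C=29 D=22 E=59] avail[A=21 B=21 C=29 D=22 E=52] open={R3}
Step 14: reserve R8 A 6 -> on_hand[A=21 B=21 C=29 D=22 E=59] avail[A=15 B=21 C=29 D=22 E=52] open={R3,R8}
Step 15: reserve R9 C 6 -> on_hand[A=21 B=21 C=29 D=22 E=59] avail[A=15 B=21 C=23 D=22 E=52] open={R3,R8,R9}

Answer: A: 15
B: 21
C: 23
D: 22
E: 52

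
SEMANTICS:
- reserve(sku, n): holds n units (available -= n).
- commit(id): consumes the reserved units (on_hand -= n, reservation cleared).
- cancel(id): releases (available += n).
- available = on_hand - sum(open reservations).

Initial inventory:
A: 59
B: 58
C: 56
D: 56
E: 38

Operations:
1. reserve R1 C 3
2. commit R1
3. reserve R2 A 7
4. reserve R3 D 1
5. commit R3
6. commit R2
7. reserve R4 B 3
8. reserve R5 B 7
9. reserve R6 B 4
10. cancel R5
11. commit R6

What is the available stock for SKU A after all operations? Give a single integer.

Answer: 52

Derivation:
Step 1: reserve R1 C 3 -> on_hand[A=59 B=58 C=56 D=56 E=38] avail[A=59 B=58 C=53 D=56 E=38] open={R1}
Step 2: commit R1 -> on_hand[A=59 B=58 C=53 D=56 E=38] avail[A=59 B=58 C=53 D=56 E=38] open={}
Step 3: reserve R2 A 7 -> on_hand[A=59 B=58 C=53 D=56 E=38] avail[A=52 B=58 C=53 D=56 E=38] open={R2}
Step 4: reserve R3 D 1 -> on_hand[A=59 B=58 C=53 D=56 E=38] avail[A=52 B=58 C=53 D=55 E=38] open={R2,R3}
Step 5: commit R3 -> on_hand[A=59 B=58 C=53 D=55 E=38] avail[A=52 B=58 C=53 D=55 E=38] open={R2}
Step 6: commit R2 -> on_hand[A=52 B=58 C=53 D=55 E=38] avail[A=52 B=58 C=53 D=55 E=38] open={}
Step 7: reserve R4 B 3 -> on_hand[A=52 B=58 C=53 D=55 E=38] avail[A=52 B=55 C=53 D=55 E=38] open={R4}
Step 8: reserve R5 B 7 -> on_hand[A=52 B=58 C=53 D=55 E=38] avail[A=52 B=48 C=53 D=55 E=38] open={R4,R5}
Step 9: reserve R6 B 4 -> on_hand[A=52 B=58 C=53 D=55 E=38] avail[A=52 B=44 C=53 D=55 E=38] open={R4,R5,R6}
Step 10: cancel R5 -> on_hand[A=52 B=58 C=53 D=55 E=38] avail[A=52 B=51 C=53 D=55 E=38] open={R4,R6}
Step 11: commit R6 -> on_hand[A=52 B=54 C=53 D=55 E=38] avail[A=52 B=51 C=53 D=55 E=38] open={R4}
Final available[A] = 52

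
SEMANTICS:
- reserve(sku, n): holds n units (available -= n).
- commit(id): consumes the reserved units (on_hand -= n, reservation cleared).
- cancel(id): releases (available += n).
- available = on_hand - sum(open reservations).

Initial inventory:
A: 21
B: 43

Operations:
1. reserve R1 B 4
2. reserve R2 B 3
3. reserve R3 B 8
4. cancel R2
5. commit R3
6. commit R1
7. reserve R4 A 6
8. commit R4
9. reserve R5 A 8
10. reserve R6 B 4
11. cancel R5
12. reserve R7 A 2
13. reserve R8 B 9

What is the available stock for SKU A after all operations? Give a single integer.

Step 1: reserve R1 B 4 -> on_hand[A=21 B=43] avail[A=21 B=39] open={R1}
Step 2: reserve R2 B 3 -> on_hand[A=21 B=43] avail[A=21 B=36] open={R1,R2}
Step 3: reserve R3 B 8 -> on_hand[A=21 B=43] avail[A=21 B=28] open={R1,R2,R3}
Step 4: cancel R2 -> on_hand[A=21 B=43] avail[A=21 B=31] open={R1,R3}
Step 5: commit R3 -> on_hand[A=21 B=35] avail[A=21 B=31] open={R1}
Step 6: commit R1 -> on_hand[A=21 B=31] avail[A=21 B=31] open={}
Step 7: reserve R4 A 6 -> on_hand[A=21 B=31] avail[A=15 B=31] open={R4}
Step 8: commit R4 -> on_hand[A=15 B=31] avail[A=15 B=31] open={}
Step 9: reserve R5 A 8 -> on_hand[A=15 B=31] avail[A=7 B=31] open={R5}
Step 10: reserve R6 B 4 -> on_hand[A=15 B=31] avail[A=7 B=27] open={R5,R6}
Step 11: cancel R5 -> on_hand[A=15 B=31] avail[A=15 B=27] open={R6}
Step 12: reserve R7 A 2 -> on_hand[A=15 B=31] avail[A=13 B=27] open={R6,R7}
Step 13: reserve R8 B 9 -> on_hand[A=15 B=31] avail[A=13 B=18] open={R6,R7,R8}
Final available[A] = 13

Answer: 13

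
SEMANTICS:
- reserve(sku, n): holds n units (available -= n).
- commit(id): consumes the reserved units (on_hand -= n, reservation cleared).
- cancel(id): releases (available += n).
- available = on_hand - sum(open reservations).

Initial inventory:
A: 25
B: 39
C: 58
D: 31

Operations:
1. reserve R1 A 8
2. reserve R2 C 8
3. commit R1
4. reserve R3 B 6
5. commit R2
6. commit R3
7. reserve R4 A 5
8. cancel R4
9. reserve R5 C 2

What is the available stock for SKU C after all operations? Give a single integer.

Answer: 48

Derivation:
Step 1: reserve R1 A 8 -> on_hand[A=25 B=39 C=58 D=31] avail[A=17 B=39 C=58 D=31] open={R1}
Step 2: reserve R2 C 8 -> on_hand[A=25 B=39 C=58 D=31] avail[A=17 B=39 C=50 D=31] open={R1,R2}
Step 3: commit R1 -> on_hand[A=17 B=39 C=58 D=31] avail[A=17 B=39 C=50 D=31] open={R2}
Step 4: reserve R3 B 6 -> on_hand[A=17 B=39 C=58 D=31] avail[A=17 B=33 C=50 D=31] open={R2,R3}
Step 5: commit R2 -> on_hand[A=17 B=39 C=50 D=31] avail[A=17 B=33 C=50 D=31] open={R3}
Step 6: commit R3 -> on_hand[A=17 B=33 C=50 D=31] avail[A=17 B=33 C=50 D=31] open={}
Step 7: reserve R4 A 5 -> on_hand[A=17 B=33 C=50 D=31] avail[A=12 B=33 C=50 D=31] open={R4}
Step 8: cancel R4 -> on_hand[A=17 B=33 C=50 D=31] avail[A=17 B=33 C=50 D=31] open={}
Step 9: reserve R5 C 2 -> on_hand[A=17 B=33 C=50 D=31] avail[A=17 B=33 C=48 D=31] open={R5}
Final available[C] = 48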